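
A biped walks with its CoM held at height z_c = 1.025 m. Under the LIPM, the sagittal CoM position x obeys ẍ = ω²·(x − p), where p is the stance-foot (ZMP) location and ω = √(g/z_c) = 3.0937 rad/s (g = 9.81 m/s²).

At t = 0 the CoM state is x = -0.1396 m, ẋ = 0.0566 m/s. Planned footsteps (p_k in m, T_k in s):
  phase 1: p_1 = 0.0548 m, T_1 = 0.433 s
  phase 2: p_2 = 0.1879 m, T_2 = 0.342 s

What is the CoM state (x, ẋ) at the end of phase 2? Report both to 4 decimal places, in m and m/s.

x = -1.0049, ẋ = -3.4874

phase 1: p=0.0548, T=0.433, ωT=1.339572, cosh=2.039684, sinh=1.777726; start (x,ẋ)=(-0.139600, 0.056600) → end (x,ẋ)=(-0.309191, -0.953705)
phase 2: p=0.1879, T=0.342, ωT=1.058045, cosh=1.613934, sinh=1.266801; start (x,ẋ)=(-0.309191, -0.953705) → end (x,ẋ)=(-1.004892, -3.487366)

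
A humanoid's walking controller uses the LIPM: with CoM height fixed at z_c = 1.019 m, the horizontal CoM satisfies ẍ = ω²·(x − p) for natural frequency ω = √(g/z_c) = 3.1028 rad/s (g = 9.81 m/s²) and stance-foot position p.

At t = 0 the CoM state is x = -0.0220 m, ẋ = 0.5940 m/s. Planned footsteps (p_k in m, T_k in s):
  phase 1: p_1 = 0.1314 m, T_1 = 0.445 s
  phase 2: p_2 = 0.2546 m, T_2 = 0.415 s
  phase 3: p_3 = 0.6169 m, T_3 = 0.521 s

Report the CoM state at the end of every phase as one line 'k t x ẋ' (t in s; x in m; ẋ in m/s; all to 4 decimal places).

phase 1: p=0.1314, T=0.445, ωT=1.380746, cosh=2.114629, sinh=1.863239; start (x,ẋ)=(-0.022000, 0.594000) → end (x,ẋ)=(0.163714, 0.369245)
phase 2: p=0.2546, T=0.415, ωT=1.287662, cosh=1.950109, sinh=1.674194; start (x,ẋ)=(0.163714, 0.369245) → end (x,ẋ)=(0.276598, 0.247945)
phase 3: p=0.6169, T=0.521, ωT=1.616559, cosh=2.617156, sinh=2.418575; start (x,ẋ)=(0.276598, 0.247945) → end (x,ẋ)=(-0.080454, -1.904834)

1 0.4450 0.1637 0.3692
2 0.8600 0.2766 0.2479
3 1.3810 -0.0805 -1.9048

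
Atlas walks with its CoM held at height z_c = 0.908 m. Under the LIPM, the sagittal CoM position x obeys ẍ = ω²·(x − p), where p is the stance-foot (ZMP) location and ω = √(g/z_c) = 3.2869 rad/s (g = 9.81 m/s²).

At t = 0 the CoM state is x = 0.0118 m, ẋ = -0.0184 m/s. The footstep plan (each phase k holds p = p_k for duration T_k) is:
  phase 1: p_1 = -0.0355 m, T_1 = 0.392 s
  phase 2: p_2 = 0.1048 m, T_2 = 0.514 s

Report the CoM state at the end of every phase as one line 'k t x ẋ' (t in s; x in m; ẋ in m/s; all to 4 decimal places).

phase 1: p=-0.0355, T=0.392, ωT=1.288465, cosh=1.951454, sinh=1.675760; start (x,ẋ)=(0.011800, -0.018400) → end (x,ẋ)=(0.047423, 0.224624)
phase 2: p=0.1048, T=0.514, ωT=1.689467, cosh=2.800604, sinh=2.615986; start (x,ẋ)=(0.047423, 0.224624) → end (x,ẋ)=(0.122884, 0.135728)

1 0.3920 0.0474 0.2246
2 0.9060 0.1229 0.1357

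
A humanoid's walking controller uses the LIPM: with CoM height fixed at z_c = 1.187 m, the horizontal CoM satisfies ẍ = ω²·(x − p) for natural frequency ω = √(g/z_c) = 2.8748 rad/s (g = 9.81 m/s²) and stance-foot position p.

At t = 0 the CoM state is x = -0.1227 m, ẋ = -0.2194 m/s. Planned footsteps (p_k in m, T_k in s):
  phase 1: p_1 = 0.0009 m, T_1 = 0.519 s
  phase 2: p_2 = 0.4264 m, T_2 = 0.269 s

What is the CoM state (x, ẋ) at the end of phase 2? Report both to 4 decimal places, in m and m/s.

phase 1: p=0.0009, T=0.519, ωT=1.492021, cosh=2.335495, sinh=2.110578; start (x,ẋ)=(-0.122700, -0.219400) → end (x,ẋ)=(-0.448843, -1.262349)
phase 2: p=0.4264, T=0.269, ωT=0.773321, cosh=1.314215, sinh=0.852737; start (x,ẋ)=(-0.448843, -1.262349) → end (x,ẋ)=(-1.098301, -3.804610)

x = -1.0983, ẋ = -3.8046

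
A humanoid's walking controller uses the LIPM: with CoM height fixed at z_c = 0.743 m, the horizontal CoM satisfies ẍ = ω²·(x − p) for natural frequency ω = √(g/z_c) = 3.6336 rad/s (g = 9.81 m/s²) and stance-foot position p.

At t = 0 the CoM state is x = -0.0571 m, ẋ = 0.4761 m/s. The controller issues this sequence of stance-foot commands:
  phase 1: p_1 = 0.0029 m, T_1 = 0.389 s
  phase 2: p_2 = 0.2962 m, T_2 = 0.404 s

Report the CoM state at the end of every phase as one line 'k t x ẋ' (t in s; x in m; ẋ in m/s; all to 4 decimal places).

phase 1: p=0.0029, T=0.389, ωT=1.413470, cosh=2.176746, sinh=1.933449; start (x,ẋ)=(-0.057100, 0.476100) → end (x,ẋ)=(0.125629, 0.614826)
phase 2: p=0.2962, T=0.404, ωT=1.467974, cosh=2.285413, sinh=2.055021; start (x,ẋ)=(0.125629, 0.614826) → end (x,ẋ)=(0.254097, 0.131459)

1 0.3890 0.1256 0.6148
2 0.7930 0.2541 0.1315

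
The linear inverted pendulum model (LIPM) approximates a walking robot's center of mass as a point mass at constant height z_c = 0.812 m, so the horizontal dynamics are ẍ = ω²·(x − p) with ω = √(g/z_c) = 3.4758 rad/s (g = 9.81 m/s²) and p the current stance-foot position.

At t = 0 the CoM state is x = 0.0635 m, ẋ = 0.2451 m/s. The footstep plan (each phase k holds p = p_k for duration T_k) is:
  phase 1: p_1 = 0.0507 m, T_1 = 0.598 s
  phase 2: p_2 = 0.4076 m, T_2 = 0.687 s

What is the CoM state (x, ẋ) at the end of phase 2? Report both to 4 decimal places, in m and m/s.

x = 2.0736, ẋ = 5.9067

phase 1: p=0.0507, T=0.598, ωT=2.078528, cosh=4.058906, sinh=3.933792; start (x,ẋ)=(0.063500, 0.245100) → end (x,ẋ)=(0.380050, 1.169853)
phase 2: p=0.4076, T=0.687, ωT=2.387875, cosh=5.491074, sinh=5.399249; start (x,ẋ)=(0.380050, 1.169853) → end (x,ẋ)=(2.073550, 5.906725)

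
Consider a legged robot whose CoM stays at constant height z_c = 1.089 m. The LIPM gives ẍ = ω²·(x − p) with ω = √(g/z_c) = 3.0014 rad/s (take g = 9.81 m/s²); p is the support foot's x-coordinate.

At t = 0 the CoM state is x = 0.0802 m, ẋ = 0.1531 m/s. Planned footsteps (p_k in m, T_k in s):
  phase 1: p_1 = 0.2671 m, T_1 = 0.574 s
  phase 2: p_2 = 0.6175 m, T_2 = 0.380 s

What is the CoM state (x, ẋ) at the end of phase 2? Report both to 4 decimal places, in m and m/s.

phase 1: p=0.2671, T=0.574, ωT=1.722804, cosh=2.889386, sinh=2.710821; start (x,ẋ)=(0.080200, 0.153100) → end (x,ẋ)=(-0.134649, -1.078302)
phase 2: p=0.6175, T=0.380, ωT=1.140532, cosh=1.724041, sinh=1.404392; start (x,ẋ)=(-0.134649, -1.078302) → end (x,ẋ)=(-1.183785, -5.029448)

x = -1.1838, ẋ = -5.0294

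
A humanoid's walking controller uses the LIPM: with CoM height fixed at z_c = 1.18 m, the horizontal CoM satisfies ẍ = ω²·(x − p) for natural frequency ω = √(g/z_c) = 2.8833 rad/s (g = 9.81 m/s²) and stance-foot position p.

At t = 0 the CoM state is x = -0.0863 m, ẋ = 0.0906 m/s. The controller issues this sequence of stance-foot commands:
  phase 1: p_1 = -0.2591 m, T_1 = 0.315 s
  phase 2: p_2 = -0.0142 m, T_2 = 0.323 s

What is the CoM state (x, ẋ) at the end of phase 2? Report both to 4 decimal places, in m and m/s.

x = 0.2807, ẋ = 1.0637

phase 1: p=-0.2591, T=0.315, ωT=0.908240, cosh=1.441593, sinh=1.038360; start (x,ẋ)=(-0.086300, 0.090600) → end (x,ẋ)=(0.022635, 0.647955)
phase 2: p=-0.0142, T=0.323, ωT=0.931306, cosh=1.465930, sinh=1.071891; start (x,ẋ)=(0.022635, 0.647955) → end (x,ẋ)=(0.280680, 1.063698)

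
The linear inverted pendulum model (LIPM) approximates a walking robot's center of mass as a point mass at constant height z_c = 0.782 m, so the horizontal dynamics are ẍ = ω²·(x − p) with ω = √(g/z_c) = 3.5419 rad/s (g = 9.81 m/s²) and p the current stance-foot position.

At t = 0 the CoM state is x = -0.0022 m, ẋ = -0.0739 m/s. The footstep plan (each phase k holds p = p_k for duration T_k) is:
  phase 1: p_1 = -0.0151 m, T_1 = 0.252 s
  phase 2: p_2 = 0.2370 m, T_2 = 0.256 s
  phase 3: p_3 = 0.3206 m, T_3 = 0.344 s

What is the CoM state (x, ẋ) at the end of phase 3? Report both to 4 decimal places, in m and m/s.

phase 1: p=-0.0151, T=0.252, ωT=0.892559, cosh=1.425487, sinh=1.015881; start (x,ẋ)=(-0.002200, -0.073900) → end (x,ẋ)=(-0.017907, -0.058927)
phase 2: p=0.2370, T=0.256, ωT=0.906726, cosh=1.440024, sinh=1.036180; start (x,ẋ)=(-0.017907, -0.058927) → end (x,ẋ)=(-0.147311, -1.020377)
phase 3: p=0.3206, T=0.344, ωT=1.218414, cosh=1.838759, sinh=1.543060; start (x,ẋ)=(-0.147311, -1.020377) → end (x,ẋ)=(-0.984312, -4.433533)

x = -0.9843, ẋ = -4.4335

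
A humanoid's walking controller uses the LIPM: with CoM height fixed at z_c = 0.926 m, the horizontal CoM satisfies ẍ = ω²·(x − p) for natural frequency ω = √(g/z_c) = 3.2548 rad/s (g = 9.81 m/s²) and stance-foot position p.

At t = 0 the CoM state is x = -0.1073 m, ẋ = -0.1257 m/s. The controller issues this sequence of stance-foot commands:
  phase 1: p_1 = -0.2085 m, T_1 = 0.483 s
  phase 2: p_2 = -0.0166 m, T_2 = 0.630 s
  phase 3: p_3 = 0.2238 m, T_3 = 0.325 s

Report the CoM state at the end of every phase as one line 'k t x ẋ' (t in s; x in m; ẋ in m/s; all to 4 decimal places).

phase 1: p=-0.2085, T=0.483, ωT=1.572068, cosh=2.512108, sinh=2.304493; start (x,ẋ)=(-0.107300, -0.125700) → end (x,ẋ)=(-0.043274, 0.443295)
phase 2: p=-0.0166, T=0.630, ωT=2.050524, cosh=3.950320, sinh=3.821653; start (x,ẋ)=(-0.043274, 0.443295) → end (x,ẋ)=(0.398528, 1.419368)
phase 3: p=0.2238, T=0.325, ωT=1.057810, cosh=1.613636, sinh=1.266421; start (x,ẋ)=(0.398528, 1.419368) → end (x,ẋ)=(1.058015, 3.010565)

1 0.4830 -0.0433 0.4433
2 1.1130 0.3985 1.4194
3 1.4380 1.0580 3.0106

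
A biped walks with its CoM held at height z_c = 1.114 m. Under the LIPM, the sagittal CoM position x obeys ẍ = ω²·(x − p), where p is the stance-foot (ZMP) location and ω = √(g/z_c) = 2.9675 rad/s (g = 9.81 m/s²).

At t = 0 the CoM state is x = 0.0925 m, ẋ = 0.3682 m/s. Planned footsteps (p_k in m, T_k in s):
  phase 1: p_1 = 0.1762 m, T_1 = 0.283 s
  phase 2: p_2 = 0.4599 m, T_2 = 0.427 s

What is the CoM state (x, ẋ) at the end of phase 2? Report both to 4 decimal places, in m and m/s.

phase 1: p=0.1762, T=0.283, ωT=0.839802, cosh=1.373853, sinh=0.942057; start (x,ẋ)=(0.092500, 0.368200) → end (x,ẋ)=(0.178097, 0.271865)
phase 2: p=0.4599, T=0.427, ωT=1.267122, cosh=1.916131, sinh=1.634490; start (x,ẋ)=(0.178097, 0.271865) → end (x,ẋ)=(0.069670, -0.845917)

x = 0.0697, ẋ = -0.8459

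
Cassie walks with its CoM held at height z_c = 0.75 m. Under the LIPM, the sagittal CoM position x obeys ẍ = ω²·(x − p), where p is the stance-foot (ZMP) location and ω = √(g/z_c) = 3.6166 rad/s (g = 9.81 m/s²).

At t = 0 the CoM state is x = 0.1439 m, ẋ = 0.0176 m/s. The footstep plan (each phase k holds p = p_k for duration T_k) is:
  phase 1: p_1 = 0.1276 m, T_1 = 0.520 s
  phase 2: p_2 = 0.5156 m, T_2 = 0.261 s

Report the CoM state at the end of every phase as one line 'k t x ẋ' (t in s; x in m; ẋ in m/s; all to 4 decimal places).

phase 1: p=0.1276, T=0.520, ωT=1.880632, cosh=3.355071, sinh=3.202577; start (x,ẋ)=(0.143900, 0.017600) → end (x,ẋ)=(0.197873, 0.247843)
phase 2: p=0.5156, T=0.261, ωT=0.943933, cosh=1.479582, sinh=1.090487; start (x,ẋ)=(0.197873, 0.247843) → end (x,ẋ)=(0.120227, -0.886366)

1 0.5200 0.1979 0.2478
2 0.7810 0.1202 -0.8864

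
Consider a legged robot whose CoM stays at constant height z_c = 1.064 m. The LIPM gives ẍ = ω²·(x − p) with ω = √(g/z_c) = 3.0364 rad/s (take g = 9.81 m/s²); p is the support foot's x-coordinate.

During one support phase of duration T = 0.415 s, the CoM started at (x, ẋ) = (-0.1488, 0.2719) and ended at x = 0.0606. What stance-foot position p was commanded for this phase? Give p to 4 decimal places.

p = -0.2198

ωT = 3.0364·0.415 = 1.260106; cosh(ωT) = 1.904710, sinh(ωT) = 1.621086
x(T) = p + (x₀−p)·cosh(ωT) + (ẋ₀/ω)·sinh(ωT) ⇒ p·(1 − cosh) = x(T) − x₀·cosh − (ẋ₀/ω)·sinh
numerator   = 0.0606 − (-0.1488)·1.904710 − (0.2719/3.0364)·1.621086 = 0.198858
denominator = 1 − 1.904710 = -0.904710
p = 0.198858 / -0.904710 = -0.2198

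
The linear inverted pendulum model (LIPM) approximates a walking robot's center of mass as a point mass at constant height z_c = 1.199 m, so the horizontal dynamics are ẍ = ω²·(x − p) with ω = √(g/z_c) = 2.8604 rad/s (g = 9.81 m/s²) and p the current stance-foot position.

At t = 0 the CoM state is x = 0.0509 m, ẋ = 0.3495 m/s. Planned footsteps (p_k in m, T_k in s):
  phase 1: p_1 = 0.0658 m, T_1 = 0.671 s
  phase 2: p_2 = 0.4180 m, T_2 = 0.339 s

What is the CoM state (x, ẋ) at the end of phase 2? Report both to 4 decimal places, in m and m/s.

x = 0.8473, ẋ = 1.6317

phase 1: p=0.0658, T=0.671, ωT=1.919328, cosh=3.481542, sinh=3.334837; start (x,ẋ)=(0.050900, 0.349500) → end (x,ẋ)=(0.421394, 1.074668)
phase 2: p=0.4180, T=0.339, ωT=0.969676, cosh=1.508147, sinh=1.128941; start (x,ẋ)=(0.421394, 1.074668) → end (x,ẋ)=(0.847269, 1.631720)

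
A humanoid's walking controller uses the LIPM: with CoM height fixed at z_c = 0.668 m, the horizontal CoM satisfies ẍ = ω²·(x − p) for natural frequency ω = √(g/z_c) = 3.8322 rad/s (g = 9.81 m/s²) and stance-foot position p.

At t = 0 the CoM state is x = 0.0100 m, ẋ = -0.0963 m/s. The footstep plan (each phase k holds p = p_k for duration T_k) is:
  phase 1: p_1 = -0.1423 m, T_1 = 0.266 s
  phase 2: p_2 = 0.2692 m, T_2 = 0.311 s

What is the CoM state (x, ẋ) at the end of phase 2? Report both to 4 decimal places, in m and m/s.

phase 1: p=-0.1423, T=0.266, ωT=1.019365, cosh=1.566129, sinh=1.205305; start (x,ẋ)=(0.010000, -0.096300) → end (x,ẋ)=(0.065933, 0.552651)
phase 2: p=0.2692, T=0.311, ωT=1.191814, cosh=1.798360, sinh=1.494690; start (x,ẋ)=(0.065933, 0.552651) → end (x,ẋ)=(0.119206, -0.170437)

x = 0.1192, ẋ = -0.1704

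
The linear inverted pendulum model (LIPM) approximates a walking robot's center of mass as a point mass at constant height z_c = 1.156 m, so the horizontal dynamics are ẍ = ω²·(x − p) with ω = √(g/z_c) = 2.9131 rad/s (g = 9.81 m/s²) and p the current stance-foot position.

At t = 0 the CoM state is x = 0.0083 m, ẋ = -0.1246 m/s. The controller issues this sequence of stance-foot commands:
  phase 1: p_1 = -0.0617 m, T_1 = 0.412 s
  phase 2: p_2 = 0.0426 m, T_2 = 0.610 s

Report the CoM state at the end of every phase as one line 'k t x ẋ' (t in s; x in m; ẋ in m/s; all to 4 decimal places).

phase 1: p=-0.0617, T=0.412, ωT=1.200197, cosh=1.810953, sinh=1.509818; start (x,ẋ)=(0.008300, -0.124600) → end (x,ẋ)=(0.000488, 0.082233)
phase 2: p=0.0426, T=0.610, ωT=1.776991, cosh=3.040593, sinh=2.871447; start (x,ẋ)=(0.000488, 0.082233) → end (x,ẋ)=(-0.004387, -0.102220)

1 0.4120 0.0005 0.0822
2 1.0220 -0.0044 -0.1022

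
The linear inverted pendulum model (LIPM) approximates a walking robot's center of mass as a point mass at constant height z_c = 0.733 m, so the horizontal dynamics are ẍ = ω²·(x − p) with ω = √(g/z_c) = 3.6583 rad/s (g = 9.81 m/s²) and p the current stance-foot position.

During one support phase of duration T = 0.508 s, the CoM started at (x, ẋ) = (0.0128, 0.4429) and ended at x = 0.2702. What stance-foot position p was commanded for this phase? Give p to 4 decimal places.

ωT = 3.6583·0.508 = 1.858416; cosh(ωT) = 3.284746, sinh(ωT) = 3.128826
x(T) = p + (x₀−p)·cosh(ωT) + (ẋ₀/ω)·sinh(ωT) ⇒ p·(1 − cosh) = x(T) − x₀·cosh − (ẋ₀/ω)·sinh
numerator   = 0.2702 − (0.0128)·3.284746 − (0.4429/3.6583)·3.128826 = -0.150643
denominator = 1 − 3.284746 = -2.284746
p = -0.150643 / -2.284746 = 0.0659

p = 0.0659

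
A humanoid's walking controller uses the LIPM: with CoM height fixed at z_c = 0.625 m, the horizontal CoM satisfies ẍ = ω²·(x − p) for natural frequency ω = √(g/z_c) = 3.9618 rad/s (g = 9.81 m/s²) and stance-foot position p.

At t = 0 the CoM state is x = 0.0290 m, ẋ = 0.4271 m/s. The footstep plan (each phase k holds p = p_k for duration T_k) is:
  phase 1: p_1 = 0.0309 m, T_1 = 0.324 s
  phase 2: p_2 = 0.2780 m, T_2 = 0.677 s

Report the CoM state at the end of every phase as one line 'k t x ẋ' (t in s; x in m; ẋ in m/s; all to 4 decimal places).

1 0.3240 0.2068 0.8175
2 1.0010 1.2564 3.9516

phase 1: p=0.0309, T=0.324, ωT=1.283623, cosh=1.943363, sinh=1.666331; start (x,ẋ)=(0.029000, 0.427100) → end (x,ẋ)=(0.206846, 0.817467)
phase 2: p=0.2780, T=0.677, ωT=2.682139, cosh=7.342368, sinh=7.273951; start (x,ẋ)=(0.206846, 0.817467) → end (x,ẋ)=(1.256447, 3.951625)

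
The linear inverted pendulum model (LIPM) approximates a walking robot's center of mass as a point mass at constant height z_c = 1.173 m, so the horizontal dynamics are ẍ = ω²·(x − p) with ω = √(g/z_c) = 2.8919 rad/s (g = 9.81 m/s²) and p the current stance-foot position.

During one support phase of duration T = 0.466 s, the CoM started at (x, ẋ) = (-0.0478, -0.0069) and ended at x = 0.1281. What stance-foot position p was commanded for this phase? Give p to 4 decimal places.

p = -0.2187

ωT = 2.8919·0.466 = 1.347625; cosh(ωT) = 2.054067, sinh(ωT) = 1.794210
x(T) = p + (x₀−p)·cosh(ωT) + (ẋ₀/ω)·sinh(ωT) ⇒ p·(1 − cosh) = x(T) − x₀·cosh − (ẋ₀/ω)·sinh
numerator   = 0.1281 − (-0.0478)·2.054067 − (-0.0069/2.8919)·1.794210 = 0.230565
denominator = 1 − 2.054067 = -1.054067
p = 0.230565 / -1.054067 = -0.2187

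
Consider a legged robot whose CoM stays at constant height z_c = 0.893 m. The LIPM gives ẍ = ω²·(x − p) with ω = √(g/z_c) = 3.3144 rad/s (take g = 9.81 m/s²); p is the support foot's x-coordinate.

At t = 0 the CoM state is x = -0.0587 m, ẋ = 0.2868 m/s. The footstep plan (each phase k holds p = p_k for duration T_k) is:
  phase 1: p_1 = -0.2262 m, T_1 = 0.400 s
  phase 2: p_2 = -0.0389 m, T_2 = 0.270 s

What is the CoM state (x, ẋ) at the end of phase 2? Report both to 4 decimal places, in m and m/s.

x = 0.8683, ẋ = 3.2314

phase 1: p=-0.2262, T=0.400, ωT=1.325760, cosh=2.015323, sinh=1.749722; start (x,ẋ)=(-0.058700, 0.286800) → end (x,ẋ)=(0.262773, 1.549374)
phase 2: p=-0.0389, T=0.270, ωT=0.894888, cosh=1.427858, sinh=1.019204; start (x,ẋ)=(0.262773, 1.549374) → end (x,ẋ)=(0.868290, 3.231351)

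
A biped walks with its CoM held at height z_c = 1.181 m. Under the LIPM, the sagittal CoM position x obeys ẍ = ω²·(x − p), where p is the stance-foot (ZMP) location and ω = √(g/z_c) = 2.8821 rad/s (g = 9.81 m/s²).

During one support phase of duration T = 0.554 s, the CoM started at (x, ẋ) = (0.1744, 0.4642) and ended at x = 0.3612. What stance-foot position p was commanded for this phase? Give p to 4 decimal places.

p = 0.2983

ωT = 2.8821·0.554 = 1.596683; cosh(ωT) = 2.569600, sinh(ωT) = 2.367033
x(T) = p + (x₀−p)·cosh(ωT) + (ẋ₀/ω)·sinh(ωT) ⇒ p·(1 − cosh) = x(T) − x₀·cosh − (ẋ₀/ω)·sinh
numerator   = 0.3612 − (0.1744)·2.569600 − (0.4642/2.8821)·2.367033 = -0.468180
denominator = 1 − 2.569600 = -1.569600
p = -0.468180 / -1.569600 = 0.2983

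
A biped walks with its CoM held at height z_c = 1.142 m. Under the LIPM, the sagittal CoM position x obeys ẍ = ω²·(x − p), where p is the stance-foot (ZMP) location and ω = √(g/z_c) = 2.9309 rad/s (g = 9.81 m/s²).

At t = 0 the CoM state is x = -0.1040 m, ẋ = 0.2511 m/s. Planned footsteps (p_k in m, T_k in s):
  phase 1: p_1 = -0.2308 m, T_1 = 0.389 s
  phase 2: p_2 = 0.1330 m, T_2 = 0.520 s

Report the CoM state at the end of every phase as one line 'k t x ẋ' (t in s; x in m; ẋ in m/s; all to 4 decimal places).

1 0.3890 0.1080 0.9544
2 0.9090 0.7849 2.1345

phase 1: p=-0.2308, T=0.389, ωT=1.140120, cosh=1.723462, sinh=1.403682; start (x,ẋ)=(-0.104000, 0.251100) → end (x,ẋ)=(0.107993, 0.954423)
phase 2: p=0.1330, T=0.520, ωT=1.524068, cosh=2.404343, sinh=2.186519; start (x,ẋ)=(0.107993, 0.954423) → end (x,ẋ)=(0.784897, 2.134505)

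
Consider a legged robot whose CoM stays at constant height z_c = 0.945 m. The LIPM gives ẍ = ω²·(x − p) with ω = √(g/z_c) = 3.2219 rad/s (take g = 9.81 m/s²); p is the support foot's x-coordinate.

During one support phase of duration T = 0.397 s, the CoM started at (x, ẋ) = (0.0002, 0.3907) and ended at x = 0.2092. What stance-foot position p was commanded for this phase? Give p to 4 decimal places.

p = -0.0083

ωT = 3.2219·0.397 = 1.279094; cosh(ωT) = 1.935836, sinh(ωT) = 1.657547
x(T) = p + (x₀−p)·cosh(ωT) + (ẋ₀/ω)·sinh(ωT) ⇒ p·(1 − cosh) = x(T) − x₀·cosh − (ẋ₀/ω)·sinh
numerator   = 0.2092 − (0.0002)·1.935836 − (0.3907/3.2219)·1.657547 = 0.007812
denominator = 1 − 1.935836 = -0.935836
p = 0.007812 / -0.935836 = -0.0083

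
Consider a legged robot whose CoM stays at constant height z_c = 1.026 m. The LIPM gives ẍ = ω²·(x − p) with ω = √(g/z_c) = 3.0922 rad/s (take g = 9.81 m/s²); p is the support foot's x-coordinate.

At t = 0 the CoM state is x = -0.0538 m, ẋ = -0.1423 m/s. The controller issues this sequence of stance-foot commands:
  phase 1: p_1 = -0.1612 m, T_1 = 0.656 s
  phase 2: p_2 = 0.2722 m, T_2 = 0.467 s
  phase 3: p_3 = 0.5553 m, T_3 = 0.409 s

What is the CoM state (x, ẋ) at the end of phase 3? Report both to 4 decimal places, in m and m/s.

x = 0.2498, ẋ = -0.6125

phase 1: p=-0.1612, T=0.656, ωT=2.028483, cosh=3.867040, sinh=3.735506; start (x,ẋ)=(-0.053800, -0.142300) → end (x,ẋ)=(0.082216, 0.690290)
phase 2: p=0.2722, T=0.467, ωT=1.444057, cosh=2.236912, sinh=2.000944; start (x,ẋ)=(0.082216, 0.690290) → end (x,ẋ)=(0.293905, 0.368626)
phase 3: p=0.5553, T=0.409, ωT=1.264710, cosh=1.912193, sinh=1.629872; start (x,ẋ)=(0.293905, 0.368626) → end (x,ẋ)=(0.249761, -0.612520)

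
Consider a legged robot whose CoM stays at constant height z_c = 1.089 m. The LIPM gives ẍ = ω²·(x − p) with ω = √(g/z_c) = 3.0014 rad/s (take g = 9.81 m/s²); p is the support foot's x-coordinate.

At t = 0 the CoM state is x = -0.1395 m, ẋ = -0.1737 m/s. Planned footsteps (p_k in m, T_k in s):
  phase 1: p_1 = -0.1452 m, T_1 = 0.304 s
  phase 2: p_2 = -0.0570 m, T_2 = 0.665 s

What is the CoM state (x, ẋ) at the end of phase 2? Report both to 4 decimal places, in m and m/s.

x = -0.8639, ẋ = -2.3962

phase 1: p=-0.1452, T=0.304, ωT=0.912426, cosh=1.445952, sinh=1.044403; start (x,ẋ)=(-0.139500, -0.173700) → end (x,ẋ)=(-0.197401, -0.233294)
phase 2: p=-0.0570, T=0.665, ωT=1.995931, cosh=3.747469, sinh=3.611582; start (x,ẋ)=(-0.197401, -0.233294) → end (x,ẋ)=(-0.863871, -2.396180)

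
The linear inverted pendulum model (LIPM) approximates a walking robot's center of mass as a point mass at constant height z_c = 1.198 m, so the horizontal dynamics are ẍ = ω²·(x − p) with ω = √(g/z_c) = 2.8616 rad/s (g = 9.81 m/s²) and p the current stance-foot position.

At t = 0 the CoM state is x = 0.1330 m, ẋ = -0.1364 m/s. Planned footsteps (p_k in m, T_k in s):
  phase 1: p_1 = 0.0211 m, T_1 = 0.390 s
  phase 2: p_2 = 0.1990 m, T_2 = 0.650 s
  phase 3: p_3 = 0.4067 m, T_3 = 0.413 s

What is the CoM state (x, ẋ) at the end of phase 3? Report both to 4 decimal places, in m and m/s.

phase 1: p=0.0211, T=0.390, ωT=1.116024, cosh=1.690136, sinh=1.362556; start (x,ẋ)=(0.133000, -0.136400) → end (x,ẋ)=(0.145279, 0.205774)
phase 2: p=0.1990, T=0.650, ωT=1.860040, cosh=3.289830, sinh=3.134164; start (x,ẋ)=(0.145279, 0.205774) → end (x,ẋ)=(0.247641, 0.195153)
phase 3: p=0.4067, T=0.413, ωT=1.181841, cosh=1.783542, sinh=1.476828; start (x,ẋ)=(0.247641, 0.195153) → end (x,ẋ)=(0.223727, -0.324135)

x = 0.2237, ẋ = -0.3241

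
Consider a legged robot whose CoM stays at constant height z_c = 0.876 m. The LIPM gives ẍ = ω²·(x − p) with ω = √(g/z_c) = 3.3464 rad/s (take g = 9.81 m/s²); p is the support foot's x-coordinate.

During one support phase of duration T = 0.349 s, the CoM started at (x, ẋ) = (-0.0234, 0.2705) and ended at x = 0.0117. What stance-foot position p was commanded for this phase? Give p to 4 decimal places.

ωT = 3.3464·0.349 = 1.167894; cosh(ωT) = 1.763117, sinh(ωT) = 1.452096
x(T) = p + (x₀−p)·cosh(ωT) + (ẋ₀/ω)·sinh(ωT) ⇒ p·(1 − cosh) = x(T) − x₀·cosh − (ẋ₀/ω)·sinh
numerator   = 0.0117 − (-0.0234)·1.763117 − (0.2705/3.3464)·1.452096 = -0.064421
denominator = 1 − 1.763117 = -0.763117
p = -0.064421 / -0.763117 = 0.0844

p = 0.0844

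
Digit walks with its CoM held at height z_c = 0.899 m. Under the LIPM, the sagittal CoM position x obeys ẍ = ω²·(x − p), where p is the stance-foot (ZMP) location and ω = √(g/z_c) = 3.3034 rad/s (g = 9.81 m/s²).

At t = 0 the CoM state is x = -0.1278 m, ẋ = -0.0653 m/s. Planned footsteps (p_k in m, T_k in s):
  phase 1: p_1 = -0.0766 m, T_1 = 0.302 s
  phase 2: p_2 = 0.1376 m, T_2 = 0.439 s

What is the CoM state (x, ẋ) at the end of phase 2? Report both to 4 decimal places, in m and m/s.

phase 1: p=-0.0766, T=0.302, ωT=0.997627, cosh=1.540296, sinh=1.171542; start (x,ẋ)=(-0.127800, -0.065300) → end (x,ẋ)=(-0.178622, -0.298729)
phase 2: p=0.1376, T=0.439, ωT=1.450193, cosh=2.249230, sinh=2.014705; start (x,ẋ)=(-0.178622, -0.298729) → end (x,ẋ)=(-0.755847, -2.776485)

x = -0.7558, ẋ = -2.7765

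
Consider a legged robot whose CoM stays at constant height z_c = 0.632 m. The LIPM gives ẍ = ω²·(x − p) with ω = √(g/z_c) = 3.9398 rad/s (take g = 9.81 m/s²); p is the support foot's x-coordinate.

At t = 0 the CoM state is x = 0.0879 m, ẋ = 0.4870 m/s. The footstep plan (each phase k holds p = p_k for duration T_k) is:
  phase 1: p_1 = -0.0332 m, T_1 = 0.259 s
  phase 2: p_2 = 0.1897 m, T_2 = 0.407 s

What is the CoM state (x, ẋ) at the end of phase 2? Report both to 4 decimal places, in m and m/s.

x = 1.3005, ẋ = 4.5535

phase 1: p=-0.0332, T=0.259, ωT=1.020408, cosh=1.567387, sinh=1.206940; start (x,ẋ)=(0.087900, 0.487000) → end (x,ẋ)=(0.305801, 1.339160)
phase 2: p=0.1897, T=0.407, ωT=1.603499, cosh=2.585791, sinh=2.384600; start (x,ẋ)=(0.305801, 1.339160) → end (x,ẋ)=(1.300452, 4.553539)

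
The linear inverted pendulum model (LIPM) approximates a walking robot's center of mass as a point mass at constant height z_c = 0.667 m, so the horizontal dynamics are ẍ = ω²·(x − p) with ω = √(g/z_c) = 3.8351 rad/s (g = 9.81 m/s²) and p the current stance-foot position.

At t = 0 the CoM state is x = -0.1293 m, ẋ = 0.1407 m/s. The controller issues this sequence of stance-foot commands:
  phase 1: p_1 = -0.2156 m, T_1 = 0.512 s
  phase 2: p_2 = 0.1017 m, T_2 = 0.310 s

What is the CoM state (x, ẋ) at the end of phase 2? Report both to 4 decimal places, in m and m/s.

x = 0.9721, ẋ = 3.7005

phase 1: p=-0.2156, T=0.512, ωT=1.963571, cosh=3.632541, sinh=3.492185; start (x,ẋ)=(-0.129300, 0.140700) → end (x,ẋ)=(0.226008, 1.666904)
phase 2: p=0.1017, T=0.310, ωT=1.188881, cosh=1.793983, sinh=1.489422; start (x,ẋ)=(0.226008, 1.666904) → end (x,ẋ)=(0.972074, 3.700453)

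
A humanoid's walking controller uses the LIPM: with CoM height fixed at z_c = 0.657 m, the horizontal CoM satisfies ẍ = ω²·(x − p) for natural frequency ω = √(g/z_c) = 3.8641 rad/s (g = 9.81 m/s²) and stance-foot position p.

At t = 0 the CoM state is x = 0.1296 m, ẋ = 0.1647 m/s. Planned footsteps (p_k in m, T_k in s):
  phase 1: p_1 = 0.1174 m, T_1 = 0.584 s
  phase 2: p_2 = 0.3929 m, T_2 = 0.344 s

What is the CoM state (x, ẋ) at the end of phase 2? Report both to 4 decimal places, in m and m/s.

phase 1: p=0.1174, T=0.584, ωT=2.256634, cosh=4.827796, sinh=4.723094; start (x,ẋ)=(0.129600, 0.164700) → end (x,ẋ)=(0.377612, 1.017794)
phase 2: p=0.3929, T=0.344, ωT=1.329250, cosh=2.021443, sinh=1.756767; start (x,ẋ)=(0.377612, 1.017794) → end (x,ẋ)=(0.824725, 1.953634)

x = 0.8247, ẋ = 1.9536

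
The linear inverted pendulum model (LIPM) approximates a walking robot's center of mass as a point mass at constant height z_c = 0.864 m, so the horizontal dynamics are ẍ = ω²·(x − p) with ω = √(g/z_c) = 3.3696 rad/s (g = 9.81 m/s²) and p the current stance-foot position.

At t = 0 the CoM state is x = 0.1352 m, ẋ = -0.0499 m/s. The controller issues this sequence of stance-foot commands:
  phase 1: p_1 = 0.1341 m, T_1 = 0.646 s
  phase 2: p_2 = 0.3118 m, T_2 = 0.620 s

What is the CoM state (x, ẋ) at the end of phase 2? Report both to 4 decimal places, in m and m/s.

x = -0.9051, ẋ = -4.0270

phase 1: p=0.1341, T=0.646, ωT=2.176762, cosh=4.465556, sinh=4.352148; start (x,ẋ)=(0.135200, -0.049900) → end (x,ẋ)=(0.074562, -0.206700)
phase 2: p=0.3118, T=0.620, ωT=2.089152, cosh=4.100927, sinh=3.977135; start (x,ẋ)=(0.074562, -0.206700) → end (x,ẋ)=(-0.905065, -4.026975)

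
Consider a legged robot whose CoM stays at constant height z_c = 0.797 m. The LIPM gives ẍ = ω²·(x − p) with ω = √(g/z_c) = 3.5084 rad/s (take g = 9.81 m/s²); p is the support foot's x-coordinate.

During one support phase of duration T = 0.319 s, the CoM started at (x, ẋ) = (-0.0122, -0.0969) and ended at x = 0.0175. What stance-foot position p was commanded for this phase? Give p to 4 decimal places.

ωT = 3.5084·0.319 = 1.119180; cosh(ωT) = 1.694444, sinh(ωT) = 1.367897
x(T) = p + (x₀−p)·cosh(ωT) + (ẋ₀/ω)·sinh(ωT) ⇒ p·(1 − cosh) = x(T) − x₀·cosh − (ẋ₀/ω)·sinh
numerator   = 0.0175 − (-0.0122)·1.694444 − (-0.0969/3.5084)·1.367897 = 0.075953
denominator = 1 − 1.694444 = -0.694444
p = 0.075953 / -0.694444 = -0.1094

p = -0.1094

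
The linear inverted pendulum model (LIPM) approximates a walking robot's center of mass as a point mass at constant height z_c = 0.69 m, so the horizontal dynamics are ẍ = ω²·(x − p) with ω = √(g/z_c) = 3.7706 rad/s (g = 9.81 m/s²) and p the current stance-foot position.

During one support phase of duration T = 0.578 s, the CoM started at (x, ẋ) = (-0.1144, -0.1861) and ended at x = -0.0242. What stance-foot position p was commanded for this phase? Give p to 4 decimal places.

p = -0.2023

ωT = 3.7706·0.578 = 2.179407; cosh(ωT) = 4.477084, sinh(ωT) = 4.363976
x(T) = p + (x₀−p)·cosh(ωT) + (ẋ₀/ω)·sinh(ωT) ⇒ p·(1 − cosh) = x(T) − x₀·cosh − (ẋ₀/ω)·sinh
numerator   = -0.0242 − (-0.1144)·4.477084 − (-0.1861/3.7706)·4.363976 = 0.703365
denominator = 1 − 4.477084 = -3.477084
p = 0.703365 / -3.477084 = -0.2023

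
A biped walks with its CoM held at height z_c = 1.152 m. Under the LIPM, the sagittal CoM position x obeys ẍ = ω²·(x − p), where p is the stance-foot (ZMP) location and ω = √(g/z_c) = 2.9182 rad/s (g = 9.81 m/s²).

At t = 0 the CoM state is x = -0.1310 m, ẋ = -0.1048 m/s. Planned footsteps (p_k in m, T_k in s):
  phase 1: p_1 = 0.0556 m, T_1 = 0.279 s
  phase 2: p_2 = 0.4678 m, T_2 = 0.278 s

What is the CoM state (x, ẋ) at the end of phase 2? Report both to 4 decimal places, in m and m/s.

phase 1: p=0.0556, T=0.279, ωT=0.814178, cosh=1.350161, sinh=0.907158; start (x,ẋ)=(-0.131000, -0.104800) → end (x,ẋ)=(-0.228918, -0.635477)
phase 2: p=0.4678, T=0.278, ωT=0.811260, cosh=1.347520, sinh=0.903222; start (x,ẋ)=(-0.228918, -0.635477) → end (x,ẋ)=(-0.667730, -2.692715)

x = -0.6677, ẋ = -2.6927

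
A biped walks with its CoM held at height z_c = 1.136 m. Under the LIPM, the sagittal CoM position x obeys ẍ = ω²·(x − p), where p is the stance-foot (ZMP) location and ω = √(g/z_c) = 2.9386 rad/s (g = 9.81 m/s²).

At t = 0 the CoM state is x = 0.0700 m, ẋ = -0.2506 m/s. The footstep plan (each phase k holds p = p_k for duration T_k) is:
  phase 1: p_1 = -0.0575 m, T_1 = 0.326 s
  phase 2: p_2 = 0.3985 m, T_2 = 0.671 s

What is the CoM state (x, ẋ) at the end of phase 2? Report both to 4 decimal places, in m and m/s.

phase 1: p=-0.0575, T=0.326, ωT=0.957984, cosh=1.495051, sinh=1.111385; start (x,ẋ)=(0.070000, -0.250600) → end (x,ẋ)=(0.038341, 0.041745)
phase 2: p=0.3985, T=0.671, ωT=1.971801, cosh=3.661403, sinh=3.522197; start (x,ẋ)=(0.038341, 0.041745) → end (x,ẋ)=(-0.870150, -3.574915)

x = -0.8702, ẋ = -3.5749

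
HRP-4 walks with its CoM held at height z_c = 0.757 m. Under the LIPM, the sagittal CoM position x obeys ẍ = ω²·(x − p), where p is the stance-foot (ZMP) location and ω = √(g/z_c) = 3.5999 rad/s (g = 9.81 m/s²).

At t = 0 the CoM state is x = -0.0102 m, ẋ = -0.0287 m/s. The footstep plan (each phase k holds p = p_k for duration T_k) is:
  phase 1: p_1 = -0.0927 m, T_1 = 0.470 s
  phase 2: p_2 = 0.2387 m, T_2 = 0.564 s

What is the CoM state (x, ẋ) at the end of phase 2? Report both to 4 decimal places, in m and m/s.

x = 0.4972, ẋ = 1.0792

phase 1: p=-0.0927, T=0.470, ωT=1.691953, cosh=2.807117, sinh=2.622958; start (x,ẋ)=(-0.010200, -0.028700) → end (x,ẋ)=(0.117976, 0.698433)
phase 2: p=0.2387, T=0.564, ωT=2.030344, cosh=3.873997, sinh=3.742706; start (x,ẋ)=(0.117976, 0.698433) → end (x,ẋ)=(0.497154, 1.079164)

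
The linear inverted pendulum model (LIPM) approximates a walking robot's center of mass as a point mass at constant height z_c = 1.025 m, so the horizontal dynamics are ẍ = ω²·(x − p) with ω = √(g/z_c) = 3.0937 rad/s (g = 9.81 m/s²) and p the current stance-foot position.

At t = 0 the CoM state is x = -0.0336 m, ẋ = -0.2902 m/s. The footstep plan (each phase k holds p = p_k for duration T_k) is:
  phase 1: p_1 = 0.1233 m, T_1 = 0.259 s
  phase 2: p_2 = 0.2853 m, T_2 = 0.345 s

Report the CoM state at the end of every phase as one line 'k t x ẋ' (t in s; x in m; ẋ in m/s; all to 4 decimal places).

phase 1: p=0.1233, T=0.259, ωT=0.801268, cosh=1.338562, sinh=0.889803; start (x,ẋ)=(-0.033600, -0.290200) → end (x,ẋ)=(-0.170187, -0.820363)
phase 2: p=0.2853, T=0.345, ωT=1.067327, cosh=1.625761, sinh=1.281834; start (x,ẋ)=(-0.170187, -0.820363) → end (x,ẋ)=(-0.795120, -3.139998)

1 0.2590 -0.1702 -0.8204
2 0.6040 -0.7951 -3.1400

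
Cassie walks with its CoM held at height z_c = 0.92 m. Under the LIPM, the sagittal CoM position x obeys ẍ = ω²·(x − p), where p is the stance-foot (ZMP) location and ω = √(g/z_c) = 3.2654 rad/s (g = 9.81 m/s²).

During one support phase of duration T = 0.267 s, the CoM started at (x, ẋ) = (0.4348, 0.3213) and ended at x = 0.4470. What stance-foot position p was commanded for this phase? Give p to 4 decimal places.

p = 0.6445

ωT = 3.2654·0.267 = 0.871862; cosh(ωT) = 1.404766, sinh(ωT) = 0.986593
x(T) = p + (x₀−p)·cosh(ωT) + (ẋ₀/ω)·sinh(ωT) ⇒ p·(1 − cosh) = x(T) − x₀·cosh − (ẋ₀/ω)·sinh
numerator   = 0.4470 − (0.4348)·1.404766 − (0.3213/3.2654)·0.986593 = -0.260868
denominator = 1 − 1.404766 = -0.404766
p = -0.260868 / -0.404766 = 0.6445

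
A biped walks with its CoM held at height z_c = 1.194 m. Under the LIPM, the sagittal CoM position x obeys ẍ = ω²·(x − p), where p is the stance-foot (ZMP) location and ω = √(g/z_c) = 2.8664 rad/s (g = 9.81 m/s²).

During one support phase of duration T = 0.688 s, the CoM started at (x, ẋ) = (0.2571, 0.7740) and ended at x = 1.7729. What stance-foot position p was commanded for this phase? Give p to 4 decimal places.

p = 0.0451

ωT = 2.8664·0.688 = 1.972083; cosh(ωT) = 3.662398, sinh(ωT) = 3.523232
x(T) = p + (x₀−p)·cosh(ωT) + (ẋ₀/ω)·sinh(ωT) ⇒ p·(1 − cosh) = x(T) − x₀·cosh − (ẋ₀/ω)·sinh
numerator   = 1.7729 − (0.2571)·3.662398 − (0.7740/2.8664)·3.523232 = -0.120064
denominator = 1 − 3.662398 = -2.662398
p = -0.120064 / -2.662398 = 0.0451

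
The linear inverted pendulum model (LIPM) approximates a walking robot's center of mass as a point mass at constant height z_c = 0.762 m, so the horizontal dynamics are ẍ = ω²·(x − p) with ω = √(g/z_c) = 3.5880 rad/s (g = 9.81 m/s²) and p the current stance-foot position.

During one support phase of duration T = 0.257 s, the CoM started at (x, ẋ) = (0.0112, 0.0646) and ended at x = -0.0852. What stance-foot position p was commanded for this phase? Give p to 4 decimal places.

p = 0.2643

ωT = 3.5880·0.257 = 0.922116; cosh(ωT) = 1.456141, sinh(ωT) = 1.058465
x(T) = p + (x₀−p)·cosh(ωT) + (ẋ₀/ω)·sinh(ωT) ⇒ p·(1 − cosh) = x(T) − x₀·cosh − (ẋ₀/ω)·sinh
numerator   = -0.0852 − (0.0112)·1.456141 − (0.0646/3.5880)·1.058465 = -0.120566
denominator = 1 − 1.456141 = -0.456141
p = -0.120566 / -0.456141 = 0.2643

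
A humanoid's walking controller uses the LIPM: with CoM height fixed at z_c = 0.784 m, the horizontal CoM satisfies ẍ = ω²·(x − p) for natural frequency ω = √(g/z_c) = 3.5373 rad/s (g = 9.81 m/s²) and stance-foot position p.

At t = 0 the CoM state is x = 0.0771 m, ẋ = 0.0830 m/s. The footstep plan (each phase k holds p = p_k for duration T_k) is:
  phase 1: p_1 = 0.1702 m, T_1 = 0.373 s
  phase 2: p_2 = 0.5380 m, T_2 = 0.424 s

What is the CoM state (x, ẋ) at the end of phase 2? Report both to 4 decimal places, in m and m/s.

x = -0.9142, ẋ = -4.8220

phase 1: p=0.1702, T=0.373, ωT=1.319413, cosh=2.004258, sinh=1.736966; start (x,ẋ)=(0.077100, 0.083000) → end (x,ẋ)=(0.024360, -0.405669)
phase 2: p=0.5380, T=0.424, ωT=1.499815, cosh=2.352016, sinh=2.128845; start (x,ẋ)=(0.024360, -0.405669) → end (x,ẋ)=(-0.914232, -4.822034)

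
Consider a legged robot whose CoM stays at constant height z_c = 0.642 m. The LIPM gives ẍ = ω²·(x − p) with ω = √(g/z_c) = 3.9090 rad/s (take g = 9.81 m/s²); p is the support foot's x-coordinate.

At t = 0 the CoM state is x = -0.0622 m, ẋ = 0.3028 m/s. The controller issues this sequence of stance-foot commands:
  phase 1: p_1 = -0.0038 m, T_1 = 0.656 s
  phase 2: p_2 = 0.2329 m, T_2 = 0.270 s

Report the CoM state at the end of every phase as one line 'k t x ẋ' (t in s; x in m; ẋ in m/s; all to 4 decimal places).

1 0.6560 0.1148 0.5045
2 0.9260 0.2056 0.2296

phase 1: p=-0.0038, T=0.656, ωT=2.564304, cosh=6.534293, sinh=6.457320; start (x,ẋ)=(-0.062200, 0.302800) → end (x,ẋ)=(0.114796, 0.504471)
phase 2: p=0.2329, T=0.270, ωT=1.055430, cosh=1.610627, sinh=1.262584; start (x,ẋ)=(0.114796, 0.504471) → end (x,ẋ)=(0.205620, 0.229618)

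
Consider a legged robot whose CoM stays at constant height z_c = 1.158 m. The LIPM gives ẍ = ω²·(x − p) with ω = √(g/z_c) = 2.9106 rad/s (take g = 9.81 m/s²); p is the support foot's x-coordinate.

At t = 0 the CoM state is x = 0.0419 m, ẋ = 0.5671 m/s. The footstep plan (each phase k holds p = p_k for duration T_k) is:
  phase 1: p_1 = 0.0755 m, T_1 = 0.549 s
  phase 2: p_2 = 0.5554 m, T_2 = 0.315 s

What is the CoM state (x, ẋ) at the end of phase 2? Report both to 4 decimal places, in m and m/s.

phase 1: p=0.0755, T=0.549, ωT=1.597919, cosh=2.572527, sinh=2.370210; start (x,ẋ)=(0.041900, 0.567100) → end (x,ẋ)=(0.450874, 1.227083)
phase 2: p=0.5554, T=0.315, ωT=0.916839, cosh=1.450576, sinh=1.050795; start (x,ẋ)=(0.450874, 1.227083) → end (x,ẋ)=(0.846783, 1.460289)

x = 0.8468, ẋ = 1.4603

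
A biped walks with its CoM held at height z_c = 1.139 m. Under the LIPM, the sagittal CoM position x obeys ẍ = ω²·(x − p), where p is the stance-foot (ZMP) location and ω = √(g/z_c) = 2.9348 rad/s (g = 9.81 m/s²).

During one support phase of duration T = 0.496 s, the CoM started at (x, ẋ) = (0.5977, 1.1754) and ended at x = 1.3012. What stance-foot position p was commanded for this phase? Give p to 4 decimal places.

p = 0.6837

ωT = 2.9348·0.496 = 1.455661; cosh(ωT) = 2.260281, sinh(ωT) = 2.027035
x(T) = p + (x₀−p)·cosh(ωT) + (ẋ₀/ω)·sinh(ωT) ⇒ p·(1 − cosh) = x(T) − x₀·cosh − (ẋ₀/ω)·sinh
numerator   = 1.3012 − (0.5977)·2.260281 − (1.1754/2.9348)·2.027035 = -0.861606
denominator = 1 − 2.260281 = -1.260281
p = -0.861606 / -1.260281 = 0.6837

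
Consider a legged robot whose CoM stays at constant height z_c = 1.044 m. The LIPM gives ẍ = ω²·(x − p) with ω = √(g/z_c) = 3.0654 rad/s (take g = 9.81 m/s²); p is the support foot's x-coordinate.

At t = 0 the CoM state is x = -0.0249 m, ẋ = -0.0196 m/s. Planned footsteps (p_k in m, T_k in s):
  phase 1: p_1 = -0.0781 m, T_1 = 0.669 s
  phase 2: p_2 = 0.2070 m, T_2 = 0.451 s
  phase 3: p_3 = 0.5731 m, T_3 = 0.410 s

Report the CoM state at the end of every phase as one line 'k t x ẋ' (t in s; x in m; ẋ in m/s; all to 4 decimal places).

phase 1: p=-0.0781, T=0.669, ωT=2.050753, cosh=3.951194, sinh=3.822556; start (x,ẋ)=(-0.024900, -0.019600) → end (x,ẋ)=(0.107662, 0.545936)
phase 2: p=0.2070, T=0.451, ωT=1.382495, cosh=2.117892, sinh=1.866941; start (x,ẋ)=(0.107662, 0.545936) → end (x,ẋ)=(0.329109, 0.587732)
phase 3: p=0.5731, T=0.410, ωT=1.256814, cosh=1.899383, sinh=1.614824; start (x,ẋ)=(0.329109, 0.587732) → end (x,ẋ)=(0.419279, -0.091448)

1 0.6690 0.1077 0.5459
2 1.1200 0.3291 0.5877
3 1.5300 0.4193 -0.0914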